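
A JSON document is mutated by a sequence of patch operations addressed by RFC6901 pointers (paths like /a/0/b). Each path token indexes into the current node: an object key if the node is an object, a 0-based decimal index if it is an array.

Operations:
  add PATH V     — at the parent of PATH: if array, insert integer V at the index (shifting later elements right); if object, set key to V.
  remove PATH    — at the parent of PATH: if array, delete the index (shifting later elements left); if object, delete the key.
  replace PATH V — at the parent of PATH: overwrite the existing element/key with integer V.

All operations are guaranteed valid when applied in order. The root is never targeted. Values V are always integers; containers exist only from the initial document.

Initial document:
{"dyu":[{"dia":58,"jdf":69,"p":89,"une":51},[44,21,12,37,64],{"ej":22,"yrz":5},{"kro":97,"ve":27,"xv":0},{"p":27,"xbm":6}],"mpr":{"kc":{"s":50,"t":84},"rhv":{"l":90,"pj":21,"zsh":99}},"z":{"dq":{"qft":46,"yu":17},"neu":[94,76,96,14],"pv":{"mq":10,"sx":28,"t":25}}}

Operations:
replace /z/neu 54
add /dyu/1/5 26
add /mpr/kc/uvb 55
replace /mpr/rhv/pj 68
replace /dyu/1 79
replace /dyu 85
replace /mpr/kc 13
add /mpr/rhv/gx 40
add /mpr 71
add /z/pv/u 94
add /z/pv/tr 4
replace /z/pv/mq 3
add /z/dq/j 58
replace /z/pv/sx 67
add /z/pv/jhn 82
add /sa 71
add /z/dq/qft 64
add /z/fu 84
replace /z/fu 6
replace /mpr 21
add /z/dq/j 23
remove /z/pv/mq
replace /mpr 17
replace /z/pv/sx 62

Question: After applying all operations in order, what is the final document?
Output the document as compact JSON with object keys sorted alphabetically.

Answer: {"dyu":85,"mpr":17,"sa":71,"z":{"dq":{"j":23,"qft":64,"yu":17},"fu":6,"neu":54,"pv":{"jhn":82,"sx":62,"t":25,"tr":4,"u":94}}}

Derivation:
After op 1 (replace /z/neu 54): {"dyu":[{"dia":58,"jdf":69,"p":89,"une":51},[44,21,12,37,64],{"ej":22,"yrz":5},{"kro":97,"ve":27,"xv":0},{"p":27,"xbm":6}],"mpr":{"kc":{"s":50,"t":84},"rhv":{"l":90,"pj":21,"zsh":99}},"z":{"dq":{"qft":46,"yu":17},"neu":54,"pv":{"mq":10,"sx":28,"t":25}}}
After op 2 (add /dyu/1/5 26): {"dyu":[{"dia":58,"jdf":69,"p":89,"une":51},[44,21,12,37,64,26],{"ej":22,"yrz":5},{"kro":97,"ve":27,"xv":0},{"p":27,"xbm":6}],"mpr":{"kc":{"s":50,"t":84},"rhv":{"l":90,"pj":21,"zsh":99}},"z":{"dq":{"qft":46,"yu":17},"neu":54,"pv":{"mq":10,"sx":28,"t":25}}}
After op 3 (add /mpr/kc/uvb 55): {"dyu":[{"dia":58,"jdf":69,"p":89,"une":51},[44,21,12,37,64,26],{"ej":22,"yrz":5},{"kro":97,"ve":27,"xv":0},{"p":27,"xbm":6}],"mpr":{"kc":{"s":50,"t":84,"uvb":55},"rhv":{"l":90,"pj":21,"zsh":99}},"z":{"dq":{"qft":46,"yu":17},"neu":54,"pv":{"mq":10,"sx":28,"t":25}}}
After op 4 (replace /mpr/rhv/pj 68): {"dyu":[{"dia":58,"jdf":69,"p":89,"une":51},[44,21,12,37,64,26],{"ej":22,"yrz":5},{"kro":97,"ve":27,"xv":0},{"p":27,"xbm":6}],"mpr":{"kc":{"s":50,"t":84,"uvb":55},"rhv":{"l":90,"pj":68,"zsh":99}},"z":{"dq":{"qft":46,"yu":17},"neu":54,"pv":{"mq":10,"sx":28,"t":25}}}
After op 5 (replace /dyu/1 79): {"dyu":[{"dia":58,"jdf":69,"p":89,"une":51},79,{"ej":22,"yrz":5},{"kro":97,"ve":27,"xv":0},{"p":27,"xbm":6}],"mpr":{"kc":{"s":50,"t":84,"uvb":55},"rhv":{"l":90,"pj":68,"zsh":99}},"z":{"dq":{"qft":46,"yu":17},"neu":54,"pv":{"mq":10,"sx":28,"t":25}}}
After op 6 (replace /dyu 85): {"dyu":85,"mpr":{"kc":{"s":50,"t":84,"uvb":55},"rhv":{"l":90,"pj":68,"zsh":99}},"z":{"dq":{"qft":46,"yu":17},"neu":54,"pv":{"mq":10,"sx":28,"t":25}}}
After op 7 (replace /mpr/kc 13): {"dyu":85,"mpr":{"kc":13,"rhv":{"l":90,"pj":68,"zsh":99}},"z":{"dq":{"qft":46,"yu":17},"neu":54,"pv":{"mq":10,"sx":28,"t":25}}}
After op 8 (add /mpr/rhv/gx 40): {"dyu":85,"mpr":{"kc":13,"rhv":{"gx":40,"l":90,"pj":68,"zsh":99}},"z":{"dq":{"qft":46,"yu":17},"neu":54,"pv":{"mq":10,"sx":28,"t":25}}}
After op 9 (add /mpr 71): {"dyu":85,"mpr":71,"z":{"dq":{"qft":46,"yu":17},"neu":54,"pv":{"mq":10,"sx":28,"t":25}}}
After op 10 (add /z/pv/u 94): {"dyu":85,"mpr":71,"z":{"dq":{"qft":46,"yu":17},"neu":54,"pv":{"mq":10,"sx":28,"t":25,"u":94}}}
After op 11 (add /z/pv/tr 4): {"dyu":85,"mpr":71,"z":{"dq":{"qft":46,"yu":17},"neu":54,"pv":{"mq":10,"sx":28,"t":25,"tr":4,"u":94}}}
After op 12 (replace /z/pv/mq 3): {"dyu":85,"mpr":71,"z":{"dq":{"qft":46,"yu":17},"neu":54,"pv":{"mq":3,"sx":28,"t":25,"tr":4,"u":94}}}
After op 13 (add /z/dq/j 58): {"dyu":85,"mpr":71,"z":{"dq":{"j":58,"qft":46,"yu":17},"neu":54,"pv":{"mq":3,"sx":28,"t":25,"tr":4,"u":94}}}
After op 14 (replace /z/pv/sx 67): {"dyu":85,"mpr":71,"z":{"dq":{"j":58,"qft":46,"yu":17},"neu":54,"pv":{"mq":3,"sx":67,"t":25,"tr":4,"u":94}}}
After op 15 (add /z/pv/jhn 82): {"dyu":85,"mpr":71,"z":{"dq":{"j":58,"qft":46,"yu":17},"neu":54,"pv":{"jhn":82,"mq":3,"sx":67,"t":25,"tr":4,"u":94}}}
After op 16 (add /sa 71): {"dyu":85,"mpr":71,"sa":71,"z":{"dq":{"j":58,"qft":46,"yu":17},"neu":54,"pv":{"jhn":82,"mq":3,"sx":67,"t":25,"tr":4,"u":94}}}
After op 17 (add /z/dq/qft 64): {"dyu":85,"mpr":71,"sa":71,"z":{"dq":{"j":58,"qft":64,"yu":17},"neu":54,"pv":{"jhn":82,"mq":3,"sx":67,"t":25,"tr":4,"u":94}}}
After op 18 (add /z/fu 84): {"dyu":85,"mpr":71,"sa":71,"z":{"dq":{"j":58,"qft":64,"yu":17},"fu":84,"neu":54,"pv":{"jhn":82,"mq":3,"sx":67,"t":25,"tr":4,"u":94}}}
After op 19 (replace /z/fu 6): {"dyu":85,"mpr":71,"sa":71,"z":{"dq":{"j":58,"qft":64,"yu":17},"fu":6,"neu":54,"pv":{"jhn":82,"mq":3,"sx":67,"t":25,"tr":4,"u":94}}}
After op 20 (replace /mpr 21): {"dyu":85,"mpr":21,"sa":71,"z":{"dq":{"j":58,"qft":64,"yu":17},"fu":6,"neu":54,"pv":{"jhn":82,"mq":3,"sx":67,"t":25,"tr":4,"u":94}}}
After op 21 (add /z/dq/j 23): {"dyu":85,"mpr":21,"sa":71,"z":{"dq":{"j":23,"qft":64,"yu":17},"fu":6,"neu":54,"pv":{"jhn":82,"mq":3,"sx":67,"t":25,"tr":4,"u":94}}}
After op 22 (remove /z/pv/mq): {"dyu":85,"mpr":21,"sa":71,"z":{"dq":{"j":23,"qft":64,"yu":17},"fu":6,"neu":54,"pv":{"jhn":82,"sx":67,"t":25,"tr":4,"u":94}}}
After op 23 (replace /mpr 17): {"dyu":85,"mpr":17,"sa":71,"z":{"dq":{"j":23,"qft":64,"yu":17},"fu":6,"neu":54,"pv":{"jhn":82,"sx":67,"t":25,"tr":4,"u":94}}}
After op 24 (replace /z/pv/sx 62): {"dyu":85,"mpr":17,"sa":71,"z":{"dq":{"j":23,"qft":64,"yu":17},"fu":6,"neu":54,"pv":{"jhn":82,"sx":62,"t":25,"tr":4,"u":94}}}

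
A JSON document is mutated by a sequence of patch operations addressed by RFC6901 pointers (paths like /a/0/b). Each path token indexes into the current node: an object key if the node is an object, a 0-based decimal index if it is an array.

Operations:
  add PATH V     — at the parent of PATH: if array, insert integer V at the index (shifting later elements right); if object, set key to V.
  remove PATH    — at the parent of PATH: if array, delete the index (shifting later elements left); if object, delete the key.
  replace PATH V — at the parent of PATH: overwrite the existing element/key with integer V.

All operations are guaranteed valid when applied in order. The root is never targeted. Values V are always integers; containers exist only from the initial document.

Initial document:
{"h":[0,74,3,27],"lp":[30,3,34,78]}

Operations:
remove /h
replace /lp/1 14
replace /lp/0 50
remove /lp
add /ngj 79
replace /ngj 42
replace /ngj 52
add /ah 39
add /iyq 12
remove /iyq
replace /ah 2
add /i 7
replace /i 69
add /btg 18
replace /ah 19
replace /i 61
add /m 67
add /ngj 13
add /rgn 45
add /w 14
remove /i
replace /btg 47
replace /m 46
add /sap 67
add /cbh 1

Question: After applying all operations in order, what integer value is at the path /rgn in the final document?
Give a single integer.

Answer: 45

Derivation:
After op 1 (remove /h): {"lp":[30,3,34,78]}
After op 2 (replace /lp/1 14): {"lp":[30,14,34,78]}
After op 3 (replace /lp/0 50): {"lp":[50,14,34,78]}
After op 4 (remove /lp): {}
After op 5 (add /ngj 79): {"ngj":79}
After op 6 (replace /ngj 42): {"ngj":42}
After op 7 (replace /ngj 52): {"ngj":52}
After op 8 (add /ah 39): {"ah":39,"ngj":52}
After op 9 (add /iyq 12): {"ah":39,"iyq":12,"ngj":52}
After op 10 (remove /iyq): {"ah":39,"ngj":52}
After op 11 (replace /ah 2): {"ah":2,"ngj":52}
After op 12 (add /i 7): {"ah":2,"i":7,"ngj":52}
After op 13 (replace /i 69): {"ah":2,"i":69,"ngj":52}
After op 14 (add /btg 18): {"ah":2,"btg":18,"i":69,"ngj":52}
After op 15 (replace /ah 19): {"ah":19,"btg":18,"i":69,"ngj":52}
After op 16 (replace /i 61): {"ah":19,"btg":18,"i":61,"ngj":52}
After op 17 (add /m 67): {"ah":19,"btg":18,"i":61,"m":67,"ngj":52}
After op 18 (add /ngj 13): {"ah":19,"btg":18,"i":61,"m":67,"ngj":13}
After op 19 (add /rgn 45): {"ah":19,"btg":18,"i":61,"m":67,"ngj":13,"rgn":45}
After op 20 (add /w 14): {"ah":19,"btg":18,"i":61,"m":67,"ngj":13,"rgn":45,"w":14}
After op 21 (remove /i): {"ah":19,"btg":18,"m":67,"ngj":13,"rgn":45,"w":14}
After op 22 (replace /btg 47): {"ah":19,"btg":47,"m":67,"ngj":13,"rgn":45,"w":14}
After op 23 (replace /m 46): {"ah":19,"btg":47,"m":46,"ngj":13,"rgn":45,"w":14}
After op 24 (add /sap 67): {"ah":19,"btg":47,"m":46,"ngj":13,"rgn":45,"sap":67,"w":14}
After op 25 (add /cbh 1): {"ah":19,"btg":47,"cbh":1,"m":46,"ngj":13,"rgn":45,"sap":67,"w":14}
Value at /rgn: 45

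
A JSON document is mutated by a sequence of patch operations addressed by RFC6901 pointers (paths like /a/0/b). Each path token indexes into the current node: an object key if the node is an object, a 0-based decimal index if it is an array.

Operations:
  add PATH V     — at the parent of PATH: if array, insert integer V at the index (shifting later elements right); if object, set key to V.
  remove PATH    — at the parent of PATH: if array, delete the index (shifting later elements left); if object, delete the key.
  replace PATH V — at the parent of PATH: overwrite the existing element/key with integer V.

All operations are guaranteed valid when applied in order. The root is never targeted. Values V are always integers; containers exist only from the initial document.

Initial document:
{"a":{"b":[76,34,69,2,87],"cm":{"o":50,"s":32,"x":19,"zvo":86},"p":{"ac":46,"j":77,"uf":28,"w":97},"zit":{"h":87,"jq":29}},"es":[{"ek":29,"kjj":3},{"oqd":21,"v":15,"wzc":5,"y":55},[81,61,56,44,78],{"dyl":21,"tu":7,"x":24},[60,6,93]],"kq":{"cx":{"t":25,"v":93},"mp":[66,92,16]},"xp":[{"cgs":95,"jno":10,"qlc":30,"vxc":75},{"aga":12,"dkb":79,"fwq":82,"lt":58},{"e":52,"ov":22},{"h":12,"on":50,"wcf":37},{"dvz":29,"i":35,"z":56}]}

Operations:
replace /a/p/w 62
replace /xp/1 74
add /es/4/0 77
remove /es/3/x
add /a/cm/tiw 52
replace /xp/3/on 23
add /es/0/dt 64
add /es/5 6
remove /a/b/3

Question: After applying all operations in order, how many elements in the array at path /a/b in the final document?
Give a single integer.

After op 1 (replace /a/p/w 62): {"a":{"b":[76,34,69,2,87],"cm":{"o":50,"s":32,"x":19,"zvo":86},"p":{"ac":46,"j":77,"uf":28,"w":62},"zit":{"h":87,"jq":29}},"es":[{"ek":29,"kjj":3},{"oqd":21,"v":15,"wzc":5,"y":55},[81,61,56,44,78],{"dyl":21,"tu":7,"x":24},[60,6,93]],"kq":{"cx":{"t":25,"v":93},"mp":[66,92,16]},"xp":[{"cgs":95,"jno":10,"qlc":30,"vxc":75},{"aga":12,"dkb":79,"fwq":82,"lt":58},{"e":52,"ov":22},{"h":12,"on":50,"wcf":37},{"dvz":29,"i":35,"z":56}]}
After op 2 (replace /xp/1 74): {"a":{"b":[76,34,69,2,87],"cm":{"o":50,"s":32,"x":19,"zvo":86},"p":{"ac":46,"j":77,"uf":28,"w":62},"zit":{"h":87,"jq":29}},"es":[{"ek":29,"kjj":3},{"oqd":21,"v":15,"wzc":5,"y":55},[81,61,56,44,78],{"dyl":21,"tu":7,"x":24},[60,6,93]],"kq":{"cx":{"t":25,"v":93},"mp":[66,92,16]},"xp":[{"cgs":95,"jno":10,"qlc":30,"vxc":75},74,{"e":52,"ov":22},{"h":12,"on":50,"wcf":37},{"dvz":29,"i":35,"z":56}]}
After op 3 (add /es/4/0 77): {"a":{"b":[76,34,69,2,87],"cm":{"o":50,"s":32,"x":19,"zvo":86},"p":{"ac":46,"j":77,"uf":28,"w":62},"zit":{"h":87,"jq":29}},"es":[{"ek":29,"kjj":3},{"oqd":21,"v":15,"wzc":5,"y":55},[81,61,56,44,78],{"dyl":21,"tu":7,"x":24},[77,60,6,93]],"kq":{"cx":{"t":25,"v":93},"mp":[66,92,16]},"xp":[{"cgs":95,"jno":10,"qlc":30,"vxc":75},74,{"e":52,"ov":22},{"h":12,"on":50,"wcf":37},{"dvz":29,"i":35,"z":56}]}
After op 4 (remove /es/3/x): {"a":{"b":[76,34,69,2,87],"cm":{"o":50,"s":32,"x":19,"zvo":86},"p":{"ac":46,"j":77,"uf":28,"w":62},"zit":{"h":87,"jq":29}},"es":[{"ek":29,"kjj":3},{"oqd":21,"v":15,"wzc":5,"y":55},[81,61,56,44,78],{"dyl":21,"tu":7},[77,60,6,93]],"kq":{"cx":{"t":25,"v":93},"mp":[66,92,16]},"xp":[{"cgs":95,"jno":10,"qlc":30,"vxc":75},74,{"e":52,"ov":22},{"h":12,"on":50,"wcf":37},{"dvz":29,"i":35,"z":56}]}
After op 5 (add /a/cm/tiw 52): {"a":{"b":[76,34,69,2,87],"cm":{"o":50,"s":32,"tiw":52,"x":19,"zvo":86},"p":{"ac":46,"j":77,"uf":28,"w":62},"zit":{"h":87,"jq":29}},"es":[{"ek":29,"kjj":3},{"oqd":21,"v":15,"wzc":5,"y":55},[81,61,56,44,78],{"dyl":21,"tu":7},[77,60,6,93]],"kq":{"cx":{"t":25,"v":93},"mp":[66,92,16]},"xp":[{"cgs":95,"jno":10,"qlc":30,"vxc":75},74,{"e":52,"ov":22},{"h":12,"on":50,"wcf":37},{"dvz":29,"i":35,"z":56}]}
After op 6 (replace /xp/3/on 23): {"a":{"b":[76,34,69,2,87],"cm":{"o":50,"s":32,"tiw":52,"x":19,"zvo":86},"p":{"ac":46,"j":77,"uf":28,"w":62},"zit":{"h":87,"jq":29}},"es":[{"ek":29,"kjj":3},{"oqd":21,"v":15,"wzc":5,"y":55},[81,61,56,44,78],{"dyl":21,"tu":7},[77,60,6,93]],"kq":{"cx":{"t":25,"v":93},"mp":[66,92,16]},"xp":[{"cgs":95,"jno":10,"qlc":30,"vxc":75},74,{"e":52,"ov":22},{"h":12,"on":23,"wcf":37},{"dvz":29,"i":35,"z":56}]}
After op 7 (add /es/0/dt 64): {"a":{"b":[76,34,69,2,87],"cm":{"o":50,"s":32,"tiw":52,"x":19,"zvo":86},"p":{"ac":46,"j":77,"uf":28,"w":62},"zit":{"h":87,"jq":29}},"es":[{"dt":64,"ek":29,"kjj":3},{"oqd":21,"v":15,"wzc":5,"y":55},[81,61,56,44,78],{"dyl":21,"tu":7},[77,60,6,93]],"kq":{"cx":{"t":25,"v":93},"mp":[66,92,16]},"xp":[{"cgs":95,"jno":10,"qlc":30,"vxc":75},74,{"e":52,"ov":22},{"h":12,"on":23,"wcf":37},{"dvz":29,"i":35,"z":56}]}
After op 8 (add /es/5 6): {"a":{"b":[76,34,69,2,87],"cm":{"o":50,"s":32,"tiw":52,"x":19,"zvo":86},"p":{"ac":46,"j":77,"uf":28,"w":62},"zit":{"h":87,"jq":29}},"es":[{"dt":64,"ek":29,"kjj":3},{"oqd":21,"v":15,"wzc":5,"y":55},[81,61,56,44,78],{"dyl":21,"tu":7},[77,60,6,93],6],"kq":{"cx":{"t":25,"v":93},"mp":[66,92,16]},"xp":[{"cgs":95,"jno":10,"qlc":30,"vxc":75},74,{"e":52,"ov":22},{"h":12,"on":23,"wcf":37},{"dvz":29,"i":35,"z":56}]}
After op 9 (remove /a/b/3): {"a":{"b":[76,34,69,87],"cm":{"o":50,"s":32,"tiw":52,"x":19,"zvo":86},"p":{"ac":46,"j":77,"uf":28,"w":62},"zit":{"h":87,"jq":29}},"es":[{"dt":64,"ek":29,"kjj":3},{"oqd":21,"v":15,"wzc":5,"y":55},[81,61,56,44,78],{"dyl":21,"tu":7},[77,60,6,93],6],"kq":{"cx":{"t":25,"v":93},"mp":[66,92,16]},"xp":[{"cgs":95,"jno":10,"qlc":30,"vxc":75},74,{"e":52,"ov":22},{"h":12,"on":23,"wcf":37},{"dvz":29,"i":35,"z":56}]}
Size at path /a/b: 4

Answer: 4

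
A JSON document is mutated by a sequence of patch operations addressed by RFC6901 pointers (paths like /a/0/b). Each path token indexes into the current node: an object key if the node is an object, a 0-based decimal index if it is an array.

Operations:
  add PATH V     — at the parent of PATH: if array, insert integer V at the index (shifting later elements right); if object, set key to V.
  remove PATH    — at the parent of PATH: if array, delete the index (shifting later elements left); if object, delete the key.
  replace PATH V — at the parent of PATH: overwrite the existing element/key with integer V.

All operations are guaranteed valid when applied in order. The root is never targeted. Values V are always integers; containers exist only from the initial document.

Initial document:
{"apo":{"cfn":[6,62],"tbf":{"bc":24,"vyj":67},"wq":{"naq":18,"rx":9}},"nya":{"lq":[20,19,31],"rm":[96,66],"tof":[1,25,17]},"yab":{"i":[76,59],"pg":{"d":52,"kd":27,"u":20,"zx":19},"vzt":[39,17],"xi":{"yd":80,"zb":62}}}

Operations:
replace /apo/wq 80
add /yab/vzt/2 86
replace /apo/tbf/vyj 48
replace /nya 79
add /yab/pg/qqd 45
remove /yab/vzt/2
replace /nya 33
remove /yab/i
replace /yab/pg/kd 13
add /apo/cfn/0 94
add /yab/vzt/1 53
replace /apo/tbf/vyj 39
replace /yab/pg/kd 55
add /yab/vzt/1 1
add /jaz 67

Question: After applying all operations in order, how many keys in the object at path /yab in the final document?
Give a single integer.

After op 1 (replace /apo/wq 80): {"apo":{"cfn":[6,62],"tbf":{"bc":24,"vyj":67},"wq":80},"nya":{"lq":[20,19,31],"rm":[96,66],"tof":[1,25,17]},"yab":{"i":[76,59],"pg":{"d":52,"kd":27,"u":20,"zx":19},"vzt":[39,17],"xi":{"yd":80,"zb":62}}}
After op 2 (add /yab/vzt/2 86): {"apo":{"cfn":[6,62],"tbf":{"bc":24,"vyj":67},"wq":80},"nya":{"lq":[20,19,31],"rm":[96,66],"tof":[1,25,17]},"yab":{"i":[76,59],"pg":{"d":52,"kd":27,"u":20,"zx":19},"vzt":[39,17,86],"xi":{"yd":80,"zb":62}}}
After op 3 (replace /apo/tbf/vyj 48): {"apo":{"cfn":[6,62],"tbf":{"bc":24,"vyj":48},"wq":80},"nya":{"lq":[20,19,31],"rm":[96,66],"tof":[1,25,17]},"yab":{"i":[76,59],"pg":{"d":52,"kd":27,"u":20,"zx":19},"vzt":[39,17,86],"xi":{"yd":80,"zb":62}}}
After op 4 (replace /nya 79): {"apo":{"cfn":[6,62],"tbf":{"bc":24,"vyj":48},"wq":80},"nya":79,"yab":{"i":[76,59],"pg":{"d":52,"kd":27,"u":20,"zx":19},"vzt":[39,17,86],"xi":{"yd":80,"zb":62}}}
After op 5 (add /yab/pg/qqd 45): {"apo":{"cfn":[6,62],"tbf":{"bc":24,"vyj":48},"wq":80},"nya":79,"yab":{"i":[76,59],"pg":{"d":52,"kd":27,"qqd":45,"u":20,"zx":19},"vzt":[39,17,86],"xi":{"yd":80,"zb":62}}}
After op 6 (remove /yab/vzt/2): {"apo":{"cfn":[6,62],"tbf":{"bc":24,"vyj":48},"wq":80},"nya":79,"yab":{"i":[76,59],"pg":{"d":52,"kd":27,"qqd":45,"u":20,"zx":19},"vzt":[39,17],"xi":{"yd":80,"zb":62}}}
After op 7 (replace /nya 33): {"apo":{"cfn":[6,62],"tbf":{"bc":24,"vyj":48},"wq":80},"nya":33,"yab":{"i":[76,59],"pg":{"d":52,"kd":27,"qqd":45,"u":20,"zx":19},"vzt":[39,17],"xi":{"yd":80,"zb":62}}}
After op 8 (remove /yab/i): {"apo":{"cfn":[6,62],"tbf":{"bc":24,"vyj":48},"wq":80},"nya":33,"yab":{"pg":{"d":52,"kd":27,"qqd":45,"u":20,"zx":19},"vzt":[39,17],"xi":{"yd":80,"zb":62}}}
After op 9 (replace /yab/pg/kd 13): {"apo":{"cfn":[6,62],"tbf":{"bc":24,"vyj":48},"wq":80},"nya":33,"yab":{"pg":{"d":52,"kd":13,"qqd":45,"u":20,"zx":19},"vzt":[39,17],"xi":{"yd":80,"zb":62}}}
After op 10 (add /apo/cfn/0 94): {"apo":{"cfn":[94,6,62],"tbf":{"bc":24,"vyj":48},"wq":80},"nya":33,"yab":{"pg":{"d":52,"kd":13,"qqd":45,"u":20,"zx":19},"vzt":[39,17],"xi":{"yd":80,"zb":62}}}
After op 11 (add /yab/vzt/1 53): {"apo":{"cfn":[94,6,62],"tbf":{"bc":24,"vyj":48},"wq":80},"nya":33,"yab":{"pg":{"d":52,"kd":13,"qqd":45,"u":20,"zx":19},"vzt":[39,53,17],"xi":{"yd":80,"zb":62}}}
After op 12 (replace /apo/tbf/vyj 39): {"apo":{"cfn":[94,6,62],"tbf":{"bc":24,"vyj":39},"wq":80},"nya":33,"yab":{"pg":{"d":52,"kd":13,"qqd":45,"u":20,"zx":19},"vzt":[39,53,17],"xi":{"yd":80,"zb":62}}}
After op 13 (replace /yab/pg/kd 55): {"apo":{"cfn":[94,6,62],"tbf":{"bc":24,"vyj":39},"wq":80},"nya":33,"yab":{"pg":{"d":52,"kd":55,"qqd":45,"u":20,"zx":19},"vzt":[39,53,17],"xi":{"yd":80,"zb":62}}}
After op 14 (add /yab/vzt/1 1): {"apo":{"cfn":[94,6,62],"tbf":{"bc":24,"vyj":39},"wq":80},"nya":33,"yab":{"pg":{"d":52,"kd":55,"qqd":45,"u":20,"zx":19},"vzt":[39,1,53,17],"xi":{"yd":80,"zb":62}}}
After op 15 (add /jaz 67): {"apo":{"cfn":[94,6,62],"tbf":{"bc":24,"vyj":39},"wq":80},"jaz":67,"nya":33,"yab":{"pg":{"d":52,"kd":55,"qqd":45,"u":20,"zx":19},"vzt":[39,1,53,17],"xi":{"yd":80,"zb":62}}}
Size at path /yab: 3

Answer: 3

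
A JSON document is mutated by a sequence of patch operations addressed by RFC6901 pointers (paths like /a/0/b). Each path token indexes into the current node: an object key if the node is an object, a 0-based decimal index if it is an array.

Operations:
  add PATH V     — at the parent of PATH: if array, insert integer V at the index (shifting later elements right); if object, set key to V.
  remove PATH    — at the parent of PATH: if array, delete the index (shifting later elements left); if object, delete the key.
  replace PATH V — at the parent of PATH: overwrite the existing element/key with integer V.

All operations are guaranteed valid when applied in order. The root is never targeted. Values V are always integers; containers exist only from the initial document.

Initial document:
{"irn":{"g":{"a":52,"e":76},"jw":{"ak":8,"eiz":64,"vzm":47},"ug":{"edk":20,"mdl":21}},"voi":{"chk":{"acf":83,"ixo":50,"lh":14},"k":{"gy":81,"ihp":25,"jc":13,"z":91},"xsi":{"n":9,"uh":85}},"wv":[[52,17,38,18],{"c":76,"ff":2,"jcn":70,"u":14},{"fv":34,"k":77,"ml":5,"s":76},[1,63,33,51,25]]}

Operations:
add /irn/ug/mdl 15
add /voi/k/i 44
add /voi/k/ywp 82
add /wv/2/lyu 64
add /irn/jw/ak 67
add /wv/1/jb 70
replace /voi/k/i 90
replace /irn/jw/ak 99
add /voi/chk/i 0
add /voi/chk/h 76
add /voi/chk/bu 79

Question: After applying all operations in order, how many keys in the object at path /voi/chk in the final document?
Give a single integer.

Answer: 6

Derivation:
After op 1 (add /irn/ug/mdl 15): {"irn":{"g":{"a":52,"e":76},"jw":{"ak":8,"eiz":64,"vzm":47},"ug":{"edk":20,"mdl":15}},"voi":{"chk":{"acf":83,"ixo":50,"lh":14},"k":{"gy":81,"ihp":25,"jc":13,"z":91},"xsi":{"n":9,"uh":85}},"wv":[[52,17,38,18],{"c":76,"ff":2,"jcn":70,"u":14},{"fv":34,"k":77,"ml":5,"s":76},[1,63,33,51,25]]}
After op 2 (add /voi/k/i 44): {"irn":{"g":{"a":52,"e":76},"jw":{"ak":8,"eiz":64,"vzm":47},"ug":{"edk":20,"mdl":15}},"voi":{"chk":{"acf":83,"ixo":50,"lh":14},"k":{"gy":81,"i":44,"ihp":25,"jc":13,"z":91},"xsi":{"n":9,"uh":85}},"wv":[[52,17,38,18],{"c":76,"ff":2,"jcn":70,"u":14},{"fv":34,"k":77,"ml":5,"s":76},[1,63,33,51,25]]}
After op 3 (add /voi/k/ywp 82): {"irn":{"g":{"a":52,"e":76},"jw":{"ak":8,"eiz":64,"vzm":47},"ug":{"edk":20,"mdl":15}},"voi":{"chk":{"acf":83,"ixo":50,"lh":14},"k":{"gy":81,"i":44,"ihp":25,"jc":13,"ywp":82,"z":91},"xsi":{"n":9,"uh":85}},"wv":[[52,17,38,18],{"c":76,"ff":2,"jcn":70,"u":14},{"fv":34,"k":77,"ml":5,"s":76},[1,63,33,51,25]]}
After op 4 (add /wv/2/lyu 64): {"irn":{"g":{"a":52,"e":76},"jw":{"ak":8,"eiz":64,"vzm":47},"ug":{"edk":20,"mdl":15}},"voi":{"chk":{"acf":83,"ixo":50,"lh":14},"k":{"gy":81,"i":44,"ihp":25,"jc":13,"ywp":82,"z":91},"xsi":{"n":9,"uh":85}},"wv":[[52,17,38,18],{"c":76,"ff":2,"jcn":70,"u":14},{"fv":34,"k":77,"lyu":64,"ml":5,"s":76},[1,63,33,51,25]]}
After op 5 (add /irn/jw/ak 67): {"irn":{"g":{"a":52,"e":76},"jw":{"ak":67,"eiz":64,"vzm":47},"ug":{"edk":20,"mdl":15}},"voi":{"chk":{"acf":83,"ixo":50,"lh":14},"k":{"gy":81,"i":44,"ihp":25,"jc":13,"ywp":82,"z":91},"xsi":{"n":9,"uh":85}},"wv":[[52,17,38,18],{"c":76,"ff":2,"jcn":70,"u":14},{"fv":34,"k":77,"lyu":64,"ml":5,"s":76},[1,63,33,51,25]]}
After op 6 (add /wv/1/jb 70): {"irn":{"g":{"a":52,"e":76},"jw":{"ak":67,"eiz":64,"vzm":47},"ug":{"edk":20,"mdl":15}},"voi":{"chk":{"acf":83,"ixo":50,"lh":14},"k":{"gy":81,"i":44,"ihp":25,"jc":13,"ywp":82,"z":91},"xsi":{"n":9,"uh":85}},"wv":[[52,17,38,18],{"c":76,"ff":2,"jb":70,"jcn":70,"u":14},{"fv":34,"k":77,"lyu":64,"ml":5,"s":76},[1,63,33,51,25]]}
After op 7 (replace /voi/k/i 90): {"irn":{"g":{"a":52,"e":76},"jw":{"ak":67,"eiz":64,"vzm":47},"ug":{"edk":20,"mdl":15}},"voi":{"chk":{"acf":83,"ixo":50,"lh":14},"k":{"gy":81,"i":90,"ihp":25,"jc":13,"ywp":82,"z":91},"xsi":{"n":9,"uh":85}},"wv":[[52,17,38,18],{"c":76,"ff":2,"jb":70,"jcn":70,"u":14},{"fv":34,"k":77,"lyu":64,"ml":5,"s":76},[1,63,33,51,25]]}
After op 8 (replace /irn/jw/ak 99): {"irn":{"g":{"a":52,"e":76},"jw":{"ak":99,"eiz":64,"vzm":47},"ug":{"edk":20,"mdl":15}},"voi":{"chk":{"acf":83,"ixo":50,"lh":14},"k":{"gy":81,"i":90,"ihp":25,"jc":13,"ywp":82,"z":91},"xsi":{"n":9,"uh":85}},"wv":[[52,17,38,18],{"c":76,"ff":2,"jb":70,"jcn":70,"u":14},{"fv":34,"k":77,"lyu":64,"ml":5,"s":76},[1,63,33,51,25]]}
After op 9 (add /voi/chk/i 0): {"irn":{"g":{"a":52,"e":76},"jw":{"ak":99,"eiz":64,"vzm":47},"ug":{"edk":20,"mdl":15}},"voi":{"chk":{"acf":83,"i":0,"ixo":50,"lh":14},"k":{"gy":81,"i":90,"ihp":25,"jc":13,"ywp":82,"z":91},"xsi":{"n":9,"uh":85}},"wv":[[52,17,38,18],{"c":76,"ff":2,"jb":70,"jcn":70,"u":14},{"fv":34,"k":77,"lyu":64,"ml":5,"s":76},[1,63,33,51,25]]}
After op 10 (add /voi/chk/h 76): {"irn":{"g":{"a":52,"e":76},"jw":{"ak":99,"eiz":64,"vzm":47},"ug":{"edk":20,"mdl":15}},"voi":{"chk":{"acf":83,"h":76,"i":0,"ixo":50,"lh":14},"k":{"gy":81,"i":90,"ihp":25,"jc":13,"ywp":82,"z":91},"xsi":{"n":9,"uh":85}},"wv":[[52,17,38,18],{"c":76,"ff":2,"jb":70,"jcn":70,"u":14},{"fv":34,"k":77,"lyu":64,"ml":5,"s":76},[1,63,33,51,25]]}
After op 11 (add /voi/chk/bu 79): {"irn":{"g":{"a":52,"e":76},"jw":{"ak":99,"eiz":64,"vzm":47},"ug":{"edk":20,"mdl":15}},"voi":{"chk":{"acf":83,"bu":79,"h":76,"i":0,"ixo":50,"lh":14},"k":{"gy":81,"i":90,"ihp":25,"jc":13,"ywp":82,"z":91},"xsi":{"n":9,"uh":85}},"wv":[[52,17,38,18],{"c":76,"ff":2,"jb":70,"jcn":70,"u":14},{"fv":34,"k":77,"lyu":64,"ml":5,"s":76},[1,63,33,51,25]]}
Size at path /voi/chk: 6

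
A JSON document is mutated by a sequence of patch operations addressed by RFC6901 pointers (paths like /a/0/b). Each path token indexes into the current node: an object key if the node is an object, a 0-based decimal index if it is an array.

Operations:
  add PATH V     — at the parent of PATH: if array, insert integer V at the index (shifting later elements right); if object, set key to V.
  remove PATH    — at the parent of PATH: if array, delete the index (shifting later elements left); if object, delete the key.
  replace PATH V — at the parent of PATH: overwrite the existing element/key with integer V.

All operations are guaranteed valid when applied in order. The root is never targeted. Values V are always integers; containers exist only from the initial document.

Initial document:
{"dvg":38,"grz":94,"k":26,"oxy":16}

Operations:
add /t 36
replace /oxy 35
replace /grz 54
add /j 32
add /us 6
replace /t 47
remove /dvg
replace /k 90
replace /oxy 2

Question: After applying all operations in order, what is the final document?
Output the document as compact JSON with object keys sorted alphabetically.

Answer: {"grz":54,"j":32,"k":90,"oxy":2,"t":47,"us":6}

Derivation:
After op 1 (add /t 36): {"dvg":38,"grz":94,"k":26,"oxy":16,"t":36}
After op 2 (replace /oxy 35): {"dvg":38,"grz":94,"k":26,"oxy":35,"t":36}
After op 3 (replace /grz 54): {"dvg":38,"grz":54,"k":26,"oxy":35,"t":36}
After op 4 (add /j 32): {"dvg":38,"grz":54,"j":32,"k":26,"oxy":35,"t":36}
After op 5 (add /us 6): {"dvg":38,"grz":54,"j":32,"k":26,"oxy":35,"t":36,"us":6}
After op 6 (replace /t 47): {"dvg":38,"grz":54,"j":32,"k":26,"oxy":35,"t":47,"us":6}
After op 7 (remove /dvg): {"grz":54,"j":32,"k":26,"oxy":35,"t":47,"us":6}
After op 8 (replace /k 90): {"grz":54,"j":32,"k":90,"oxy":35,"t":47,"us":6}
After op 9 (replace /oxy 2): {"grz":54,"j":32,"k":90,"oxy":2,"t":47,"us":6}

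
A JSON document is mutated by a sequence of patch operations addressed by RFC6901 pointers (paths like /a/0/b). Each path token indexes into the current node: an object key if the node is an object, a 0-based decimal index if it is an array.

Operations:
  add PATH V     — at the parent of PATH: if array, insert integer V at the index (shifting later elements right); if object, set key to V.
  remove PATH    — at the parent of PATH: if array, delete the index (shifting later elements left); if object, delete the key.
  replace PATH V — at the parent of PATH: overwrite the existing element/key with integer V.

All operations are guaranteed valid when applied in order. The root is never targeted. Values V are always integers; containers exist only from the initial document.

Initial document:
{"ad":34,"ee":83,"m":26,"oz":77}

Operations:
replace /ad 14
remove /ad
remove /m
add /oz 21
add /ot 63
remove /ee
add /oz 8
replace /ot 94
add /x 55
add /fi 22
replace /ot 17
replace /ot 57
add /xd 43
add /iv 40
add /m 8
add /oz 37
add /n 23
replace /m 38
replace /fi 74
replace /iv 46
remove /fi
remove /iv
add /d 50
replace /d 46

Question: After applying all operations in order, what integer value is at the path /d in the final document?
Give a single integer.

After op 1 (replace /ad 14): {"ad":14,"ee":83,"m":26,"oz":77}
After op 2 (remove /ad): {"ee":83,"m":26,"oz":77}
After op 3 (remove /m): {"ee":83,"oz":77}
After op 4 (add /oz 21): {"ee":83,"oz":21}
After op 5 (add /ot 63): {"ee":83,"ot":63,"oz":21}
After op 6 (remove /ee): {"ot":63,"oz":21}
After op 7 (add /oz 8): {"ot":63,"oz":8}
After op 8 (replace /ot 94): {"ot":94,"oz":8}
After op 9 (add /x 55): {"ot":94,"oz":8,"x":55}
After op 10 (add /fi 22): {"fi":22,"ot":94,"oz":8,"x":55}
After op 11 (replace /ot 17): {"fi":22,"ot":17,"oz":8,"x":55}
After op 12 (replace /ot 57): {"fi":22,"ot":57,"oz":8,"x":55}
After op 13 (add /xd 43): {"fi":22,"ot":57,"oz":8,"x":55,"xd":43}
After op 14 (add /iv 40): {"fi":22,"iv":40,"ot":57,"oz":8,"x":55,"xd":43}
After op 15 (add /m 8): {"fi":22,"iv":40,"m":8,"ot":57,"oz":8,"x":55,"xd":43}
After op 16 (add /oz 37): {"fi":22,"iv":40,"m":8,"ot":57,"oz":37,"x":55,"xd":43}
After op 17 (add /n 23): {"fi":22,"iv":40,"m":8,"n":23,"ot":57,"oz":37,"x":55,"xd":43}
After op 18 (replace /m 38): {"fi":22,"iv":40,"m":38,"n":23,"ot":57,"oz":37,"x":55,"xd":43}
After op 19 (replace /fi 74): {"fi":74,"iv":40,"m":38,"n":23,"ot":57,"oz":37,"x":55,"xd":43}
After op 20 (replace /iv 46): {"fi":74,"iv":46,"m":38,"n":23,"ot":57,"oz":37,"x":55,"xd":43}
After op 21 (remove /fi): {"iv":46,"m":38,"n":23,"ot":57,"oz":37,"x":55,"xd":43}
After op 22 (remove /iv): {"m":38,"n":23,"ot":57,"oz":37,"x":55,"xd":43}
After op 23 (add /d 50): {"d":50,"m":38,"n":23,"ot":57,"oz":37,"x":55,"xd":43}
After op 24 (replace /d 46): {"d":46,"m":38,"n":23,"ot":57,"oz":37,"x":55,"xd":43}
Value at /d: 46

Answer: 46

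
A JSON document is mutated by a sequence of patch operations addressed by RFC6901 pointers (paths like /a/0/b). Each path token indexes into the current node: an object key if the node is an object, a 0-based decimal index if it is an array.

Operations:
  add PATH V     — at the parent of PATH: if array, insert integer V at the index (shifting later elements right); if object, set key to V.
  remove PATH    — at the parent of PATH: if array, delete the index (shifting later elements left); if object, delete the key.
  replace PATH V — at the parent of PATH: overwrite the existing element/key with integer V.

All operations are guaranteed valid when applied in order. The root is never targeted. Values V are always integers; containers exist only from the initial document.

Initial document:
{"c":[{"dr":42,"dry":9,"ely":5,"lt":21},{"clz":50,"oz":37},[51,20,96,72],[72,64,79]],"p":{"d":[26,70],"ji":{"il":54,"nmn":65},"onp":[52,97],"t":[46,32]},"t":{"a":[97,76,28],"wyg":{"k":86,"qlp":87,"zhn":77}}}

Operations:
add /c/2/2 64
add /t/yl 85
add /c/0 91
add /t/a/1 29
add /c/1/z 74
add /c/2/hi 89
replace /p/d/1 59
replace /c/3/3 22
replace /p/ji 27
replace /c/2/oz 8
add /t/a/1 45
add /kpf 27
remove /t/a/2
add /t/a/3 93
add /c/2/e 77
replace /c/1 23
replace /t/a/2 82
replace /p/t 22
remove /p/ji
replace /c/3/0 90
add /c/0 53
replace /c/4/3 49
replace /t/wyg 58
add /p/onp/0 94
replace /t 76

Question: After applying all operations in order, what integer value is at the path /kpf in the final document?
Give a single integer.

Answer: 27

Derivation:
After op 1 (add /c/2/2 64): {"c":[{"dr":42,"dry":9,"ely":5,"lt":21},{"clz":50,"oz":37},[51,20,64,96,72],[72,64,79]],"p":{"d":[26,70],"ji":{"il":54,"nmn":65},"onp":[52,97],"t":[46,32]},"t":{"a":[97,76,28],"wyg":{"k":86,"qlp":87,"zhn":77}}}
After op 2 (add /t/yl 85): {"c":[{"dr":42,"dry":9,"ely":5,"lt":21},{"clz":50,"oz":37},[51,20,64,96,72],[72,64,79]],"p":{"d":[26,70],"ji":{"il":54,"nmn":65},"onp":[52,97],"t":[46,32]},"t":{"a":[97,76,28],"wyg":{"k":86,"qlp":87,"zhn":77},"yl":85}}
After op 3 (add /c/0 91): {"c":[91,{"dr":42,"dry":9,"ely":5,"lt":21},{"clz":50,"oz":37},[51,20,64,96,72],[72,64,79]],"p":{"d":[26,70],"ji":{"il":54,"nmn":65},"onp":[52,97],"t":[46,32]},"t":{"a":[97,76,28],"wyg":{"k":86,"qlp":87,"zhn":77},"yl":85}}
After op 4 (add /t/a/1 29): {"c":[91,{"dr":42,"dry":9,"ely":5,"lt":21},{"clz":50,"oz":37},[51,20,64,96,72],[72,64,79]],"p":{"d":[26,70],"ji":{"il":54,"nmn":65},"onp":[52,97],"t":[46,32]},"t":{"a":[97,29,76,28],"wyg":{"k":86,"qlp":87,"zhn":77},"yl":85}}
After op 5 (add /c/1/z 74): {"c":[91,{"dr":42,"dry":9,"ely":5,"lt":21,"z":74},{"clz":50,"oz":37},[51,20,64,96,72],[72,64,79]],"p":{"d":[26,70],"ji":{"il":54,"nmn":65},"onp":[52,97],"t":[46,32]},"t":{"a":[97,29,76,28],"wyg":{"k":86,"qlp":87,"zhn":77},"yl":85}}
After op 6 (add /c/2/hi 89): {"c":[91,{"dr":42,"dry":9,"ely":5,"lt":21,"z":74},{"clz":50,"hi":89,"oz":37},[51,20,64,96,72],[72,64,79]],"p":{"d":[26,70],"ji":{"il":54,"nmn":65},"onp":[52,97],"t":[46,32]},"t":{"a":[97,29,76,28],"wyg":{"k":86,"qlp":87,"zhn":77},"yl":85}}
After op 7 (replace /p/d/1 59): {"c":[91,{"dr":42,"dry":9,"ely":5,"lt":21,"z":74},{"clz":50,"hi":89,"oz":37},[51,20,64,96,72],[72,64,79]],"p":{"d":[26,59],"ji":{"il":54,"nmn":65},"onp":[52,97],"t":[46,32]},"t":{"a":[97,29,76,28],"wyg":{"k":86,"qlp":87,"zhn":77},"yl":85}}
After op 8 (replace /c/3/3 22): {"c":[91,{"dr":42,"dry":9,"ely":5,"lt":21,"z":74},{"clz":50,"hi":89,"oz":37},[51,20,64,22,72],[72,64,79]],"p":{"d":[26,59],"ji":{"il":54,"nmn":65},"onp":[52,97],"t":[46,32]},"t":{"a":[97,29,76,28],"wyg":{"k":86,"qlp":87,"zhn":77},"yl":85}}
After op 9 (replace /p/ji 27): {"c":[91,{"dr":42,"dry":9,"ely":5,"lt":21,"z":74},{"clz":50,"hi":89,"oz":37},[51,20,64,22,72],[72,64,79]],"p":{"d":[26,59],"ji":27,"onp":[52,97],"t":[46,32]},"t":{"a":[97,29,76,28],"wyg":{"k":86,"qlp":87,"zhn":77},"yl":85}}
After op 10 (replace /c/2/oz 8): {"c":[91,{"dr":42,"dry":9,"ely":5,"lt":21,"z":74},{"clz":50,"hi":89,"oz":8},[51,20,64,22,72],[72,64,79]],"p":{"d":[26,59],"ji":27,"onp":[52,97],"t":[46,32]},"t":{"a":[97,29,76,28],"wyg":{"k":86,"qlp":87,"zhn":77},"yl":85}}
After op 11 (add /t/a/1 45): {"c":[91,{"dr":42,"dry":9,"ely":5,"lt":21,"z":74},{"clz":50,"hi":89,"oz":8},[51,20,64,22,72],[72,64,79]],"p":{"d":[26,59],"ji":27,"onp":[52,97],"t":[46,32]},"t":{"a":[97,45,29,76,28],"wyg":{"k":86,"qlp":87,"zhn":77},"yl":85}}
After op 12 (add /kpf 27): {"c":[91,{"dr":42,"dry":9,"ely":5,"lt":21,"z":74},{"clz":50,"hi":89,"oz":8},[51,20,64,22,72],[72,64,79]],"kpf":27,"p":{"d":[26,59],"ji":27,"onp":[52,97],"t":[46,32]},"t":{"a":[97,45,29,76,28],"wyg":{"k":86,"qlp":87,"zhn":77},"yl":85}}
After op 13 (remove /t/a/2): {"c":[91,{"dr":42,"dry":9,"ely":5,"lt":21,"z":74},{"clz":50,"hi":89,"oz":8},[51,20,64,22,72],[72,64,79]],"kpf":27,"p":{"d":[26,59],"ji":27,"onp":[52,97],"t":[46,32]},"t":{"a":[97,45,76,28],"wyg":{"k":86,"qlp":87,"zhn":77},"yl":85}}
After op 14 (add /t/a/3 93): {"c":[91,{"dr":42,"dry":9,"ely":5,"lt":21,"z":74},{"clz":50,"hi":89,"oz":8},[51,20,64,22,72],[72,64,79]],"kpf":27,"p":{"d":[26,59],"ji":27,"onp":[52,97],"t":[46,32]},"t":{"a":[97,45,76,93,28],"wyg":{"k":86,"qlp":87,"zhn":77},"yl":85}}
After op 15 (add /c/2/e 77): {"c":[91,{"dr":42,"dry":9,"ely":5,"lt":21,"z":74},{"clz":50,"e":77,"hi":89,"oz":8},[51,20,64,22,72],[72,64,79]],"kpf":27,"p":{"d":[26,59],"ji":27,"onp":[52,97],"t":[46,32]},"t":{"a":[97,45,76,93,28],"wyg":{"k":86,"qlp":87,"zhn":77},"yl":85}}
After op 16 (replace /c/1 23): {"c":[91,23,{"clz":50,"e":77,"hi":89,"oz":8},[51,20,64,22,72],[72,64,79]],"kpf":27,"p":{"d":[26,59],"ji":27,"onp":[52,97],"t":[46,32]},"t":{"a":[97,45,76,93,28],"wyg":{"k":86,"qlp":87,"zhn":77},"yl":85}}
After op 17 (replace /t/a/2 82): {"c":[91,23,{"clz":50,"e":77,"hi":89,"oz":8},[51,20,64,22,72],[72,64,79]],"kpf":27,"p":{"d":[26,59],"ji":27,"onp":[52,97],"t":[46,32]},"t":{"a":[97,45,82,93,28],"wyg":{"k":86,"qlp":87,"zhn":77},"yl":85}}
After op 18 (replace /p/t 22): {"c":[91,23,{"clz":50,"e":77,"hi":89,"oz":8},[51,20,64,22,72],[72,64,79]],"kpf":27,"p":{"d":[26,59],"ji":27,"onp":[52,97],"t":22},"t":{"a":[97,45,82,93,28],"wyg":{"k":86,"qlp":87,"zhn":77},"yl":85}}
After op 19 (remove /p/ji): {"c":[91,23,{"clz":50,"e":77,"hi":89,"oz":8},[51,20,64,22,72],[72,64,79]],"kpf":27,"p":{"d":[26,59],"onp":[52,97],"t":22},"t":{"a":[97,45,82,93,28],"wyg":{"k":86,"qlp":87,"zhn":77},"yl":85}}
After op 20 (replace /c/3/0 90): {"c":[91,23,{"clz":50,"e":77,"hi":89,"oz":8},[90,20,64,22,72],[72,64,79]],"kpf":27,"p":{"d":[26,59],"onp":[52,97],"t":22},"t":{"a":[97,45,82,93,28],"wyg":{"k":86,"qlp":87,"zhn":77},"yl":85}}
After op 21 (add /c/0 53): {"c":[53,91,23,{"clz":50,"e":77,"hi":89,"oz":8},[90,20,64,22,72],[72,64,79]],"kpf":27,"p":{"d":[26,59],"onp":[52,97],"t":22},"t":{"a":[97,45,82,93,28],"wyg":{"k":86,"qlp":87,"zhn":77},"yl":85}}
After op 22 (replace /c/4/3 49): {"c":[53,91,23,{"clz":50,"e":77,"hi":89,"oz":8},[90,20,64,49,72],[72,64,79]],"kpf":27,"p":{"d":[26,59],"onp":[52,97],"t":22},"t":{"a":[97,45,82,93,28],"wyg":{"k":86,"qlp":87,"zhn":77},"yl":85}}
After op 23 (replace /t/wyg 58): {"c":[53,91,23,{"clz":50,"e":77,"hi":89,"oz":8},[90,20,64,49,72],[72,64,79]],"kpf":27,"p":{"d":[26,59],"onp":[52,97],"t":22},"t":{"a":[97,45,82,93,28],"wyg":58,"yl":85}}
After op 24 (add /p/onp/0 94): {"c":[53,91,23,{"clz":50,"e":77,"hi":89,"oz":8},[90,20,64,49,72],[72,64,79]],"kpf":27,"p":{"d":[26,59],"onp":[94,52,97],"t":22},"t":{"a":[97,45,82,93,28],"wyg":58,"yl":85}}
After op 25 (replace /t 76): {"c":[53,91,23,{"clz":50,"e":77,"hi":89,"oz":8},[90,20,64,49,72],[72,64,79]],"kpf":27,"p":{"d":[26,59],"onp":[94,52,97],"t":22},"t":76}
Value at /kpf: 27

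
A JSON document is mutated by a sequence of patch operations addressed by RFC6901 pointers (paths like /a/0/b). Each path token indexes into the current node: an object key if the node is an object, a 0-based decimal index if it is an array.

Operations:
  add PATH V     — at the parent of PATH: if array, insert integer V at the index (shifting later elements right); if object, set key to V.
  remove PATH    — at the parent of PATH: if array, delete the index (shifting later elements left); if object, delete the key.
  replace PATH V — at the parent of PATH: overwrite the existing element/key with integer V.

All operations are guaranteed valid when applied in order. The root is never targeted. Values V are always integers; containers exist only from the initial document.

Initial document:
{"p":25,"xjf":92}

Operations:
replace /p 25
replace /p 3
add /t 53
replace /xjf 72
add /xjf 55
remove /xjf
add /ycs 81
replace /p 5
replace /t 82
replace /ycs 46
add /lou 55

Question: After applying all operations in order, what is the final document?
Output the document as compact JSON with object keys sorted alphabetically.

After op 1 (replace /p 25): {"p":25,"xjf":92}
After op 2 (replace /p 3): {"p":3,"xjf":92}
After op 3 (add /t 53): {"p":3,"t":53,"xjf":92}
After op 4 (replace /xjf 72): {"p":3,"t":53,"xjf":72}
After op 5 (add /xjf 55): {"p":3,"t":53,"xjf":55}
After op 6 (remove /xjf): {"p":3,"t":53}
After op 7 (add /ycs 81): {"p":3,"t":53,"ycs":81}
After op 8 (replace /p 5): {"p":5,"t":53,"ycs":81}
After op 9 (replace /t 82): {"p":5,"t":82,"ycs":81}
After op 10 (replace /ycs 46): {"p":5,"t":82,"ycs":46}
After op 11 (add /lou 55): {"lou":55,"p":5,"t":82,"ycs":46}

Answer: {"lou":55,"p":5,"t":82,"ycs":46}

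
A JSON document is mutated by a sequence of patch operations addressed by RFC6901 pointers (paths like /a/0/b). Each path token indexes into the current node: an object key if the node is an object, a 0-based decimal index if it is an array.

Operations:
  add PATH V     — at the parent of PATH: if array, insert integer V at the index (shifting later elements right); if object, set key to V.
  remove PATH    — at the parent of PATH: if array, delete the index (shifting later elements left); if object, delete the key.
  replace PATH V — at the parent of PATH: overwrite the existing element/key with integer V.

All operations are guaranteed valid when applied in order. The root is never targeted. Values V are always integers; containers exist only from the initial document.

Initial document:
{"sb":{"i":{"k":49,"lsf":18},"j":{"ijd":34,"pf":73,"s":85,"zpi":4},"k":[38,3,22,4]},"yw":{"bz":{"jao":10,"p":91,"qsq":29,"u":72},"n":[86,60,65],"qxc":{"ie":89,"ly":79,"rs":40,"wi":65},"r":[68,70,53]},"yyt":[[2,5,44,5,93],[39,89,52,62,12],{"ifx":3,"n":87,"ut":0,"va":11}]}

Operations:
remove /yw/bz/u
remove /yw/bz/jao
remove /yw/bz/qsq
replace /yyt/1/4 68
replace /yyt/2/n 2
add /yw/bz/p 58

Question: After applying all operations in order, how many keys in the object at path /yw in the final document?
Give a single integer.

After op 1 (remove /yw/bz/u): {"sb":{"i":{"k":49,"lsf":18},"j":{"ijd":34,"pf":73,"s":85,"zpi":4},"k":[38,3,22,4]},"yw":{"bz":{"jao":10,"p":91,"qsq":29},"n":[86,60,65],"qxc":{"ie":89,"ly":79,"rs":40,"wi":65},"r":[68,70,53]},"yyt":[[2,5,44,5,93],[39,89,52,62,12],{"ifx":3,"n":87,"ut":0,"va":11}]}
After op 2 (remove /yw/bz/jao): {"sb":{"i":{"k":49,"lsf":18},"j":{"ijd":34,"pf":73,"s":85,"zpi":4},"k":[38,3,22,4]},"yw":{"bz":{"p":91,"qsq":29},"n":[86,60,65],"qxc":{"ie":89,"ly":79,"rs":40,"wi":65},"r":[68,70,53]},"yyt":[[2,5,44,5,93],[39,89,52,62,12],{"ifx":3,"n":87,"ut":0,"va":11}]}
After op 3 (remove /yw/bz/qsq): {"sb":{"i":{"k":49,"lsf":18},"j":{"ijd":34,"pf":73,"s":85,"zpi":4},"k":[38,3,22,4]},"yw":{"bz":{"p":91},"n":[86,60,65],"qxc":{"ie":89,"ly":79,"rs":40,"wi":65},"r":[68,70,53]},"yyt":[[2,5,44,5,93],[39,89,52,62,12],{"ifx":3,"n":87,"ut":0,"va":11}]}
After op 4 (replace /yyt/1/4 68): {"sb":{"i":{"k":49,"lsf":18},"j":{"ijd":34,"pf":73,"s":85,"zpi":4},"k":[38,3,22,4]},"yw":{"bz":{"p":91},"n":[86,60,65],"qxc":{"ie":89,"ly":79,"rs":40,"wi":65},"r":[68,70,53]},"yyt":[[2,5,44,5,93],[39,89,52,62,68],{"ifx":3,"n":87,"ut":0,"va":11}]}
After op 5 (replace /yyt/2/n 2): {"sb":{"i":{"k":49,"lsf":18},"j":{"ijd":34,"pf":73,"s":85,"zpi":4},"k":[38,3,22,4]},"yw":{"bz":{"p":91},"n":[86,60,65],"qxc":{"ie":89,"ly":79,"rs":40,"wi":65},"r":[68,70,53]},"yyt":[[2,5,44,5,93],[39,89,52,62,68],{"ifx":3,"n":2,"ut":0,"va":11}]}
After op 6 (add /yw/bz/p 58): {"sb":{"i":{"k":49,"lsf":18},"j":{"ijd":34,"pf":73,"s":85,"zpi":4},"k":[38,3,22,4]},"yw":{"bz":{"p":58},"n":[86,60,65],"qxc":{"ie":89,"ly":79,"rs":40,"wi":65},"r":[68,70,53]},"yyt":[[2,5,44,5,93],[39,89,52,62,68],{"ifx":3,"n":2,"ut":0,"va":11}]}
Size at path /yw: 4

Answer: 4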